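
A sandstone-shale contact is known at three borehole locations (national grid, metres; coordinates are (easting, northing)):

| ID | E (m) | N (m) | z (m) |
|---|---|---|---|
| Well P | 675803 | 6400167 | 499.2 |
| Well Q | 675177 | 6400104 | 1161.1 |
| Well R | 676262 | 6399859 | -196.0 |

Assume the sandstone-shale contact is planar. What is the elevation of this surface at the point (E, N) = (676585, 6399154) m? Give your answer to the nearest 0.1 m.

Two edge vectors: Well P→Well Q = (-626, -63, 661.9), Well P→Well R = (459, -308, -695.2).
Normal n = (Well P→Well Q) × (Well P→Well R) = (247662.8, -131383.1, 221725).
So ∂z/∂E = −n_x/n_z = −1.116981847 and ∂z/∂N = −n_y/n_z = 0.592549780.
Intercept c from Well P: 499.2 + 754859.68 − 3792417.55 = −3037058.67.
At (676585, 6399154): z = −755733.2 + 3791817.3 − 3037058.67 = -974.5 m.

-974.5 m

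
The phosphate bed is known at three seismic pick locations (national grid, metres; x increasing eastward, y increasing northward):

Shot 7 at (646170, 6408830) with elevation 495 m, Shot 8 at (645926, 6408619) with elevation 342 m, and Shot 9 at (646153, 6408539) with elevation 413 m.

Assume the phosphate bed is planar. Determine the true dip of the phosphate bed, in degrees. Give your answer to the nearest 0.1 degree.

25.6°

Let the plane be z = a·x + b·y + c.
Shot 8−Shot 7: −244a − 211b = −153;  Shot 9−Shot 7: −17a − 291b = −82.
Solving gives a = 0.40377, b = 0.25820.
Gradient magnitude |∇z| = √(a² + b²) = √(0.16303 + 0.06667) = 0.47927.
True dip = arctan(0.47927) = 25.6°, dipping toward WSW (azimuth ≈ 237°).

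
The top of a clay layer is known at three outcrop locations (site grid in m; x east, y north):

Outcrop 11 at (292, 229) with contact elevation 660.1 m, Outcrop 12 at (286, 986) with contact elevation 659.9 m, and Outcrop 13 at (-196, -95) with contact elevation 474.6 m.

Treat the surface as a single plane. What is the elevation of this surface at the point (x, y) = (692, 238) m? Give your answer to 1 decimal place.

Two edge vectors: Outcrop 11→Outcrop 12 = (-6, 757, -0.2), Outcrop 11→Outcrop 13 = (-488, -324, -185.5).
Normal n = (Outcrop 11→Outcrop 12) × (Outcrop 11→Outcrop 13) = (-140488.3, -1015.4, 371360).
So ∂z/∂x = −n_x/n_z = 0.37831 and ∂z/∂y = −n_y/n_z = 0.00273.
Intercept c from Outcrop 11: 660.1 − 110.47 − 0.63 = 549.01.
At (692, 238): z = 261.8 + 0.7 + 549.01 = 811.4 m.

811.4 m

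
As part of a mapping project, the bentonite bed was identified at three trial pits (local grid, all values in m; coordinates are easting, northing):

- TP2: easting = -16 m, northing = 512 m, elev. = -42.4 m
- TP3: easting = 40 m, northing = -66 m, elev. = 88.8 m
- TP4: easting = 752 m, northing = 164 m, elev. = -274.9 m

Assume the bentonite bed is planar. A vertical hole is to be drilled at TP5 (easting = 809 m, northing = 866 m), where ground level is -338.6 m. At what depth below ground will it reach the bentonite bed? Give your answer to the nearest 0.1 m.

148.7 m

Let the plane be z = a·easting + b·northing + c.
TP3−TP2: 56a − 578b = 131.2;  TP4−TP2: 768a − 348b = −232.5.
Solving gives a = −0.42421, b = −0.26809.
Then c = -42.4 − a·-16 − b·512 = 88.07.
At (809, 866): z_contact = −343.19 − 232.17 + 88.07 = -487.28 m.
Depth below ground = -338.6 − (-487.28) = 148.7 m.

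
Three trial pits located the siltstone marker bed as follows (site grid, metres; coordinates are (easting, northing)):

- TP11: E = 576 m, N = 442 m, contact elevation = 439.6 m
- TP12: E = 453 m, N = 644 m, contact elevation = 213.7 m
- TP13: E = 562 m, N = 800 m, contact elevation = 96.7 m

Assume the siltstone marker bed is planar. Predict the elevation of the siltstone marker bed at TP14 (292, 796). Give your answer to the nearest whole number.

24 m

Let the plane be z = a·E + b·N + c.
TP12−TP11: −123a + 202b = −225.9;  TP13−TP11: −14a + 358b = −342.9.
Solving gives a = 0.28167, b = −0.94681.
Then c = 439.6 − a·576 − b·442 = 695.85.
At (292, 796): z = 82.2 − 753.7 + 695.85 = 24.4 m.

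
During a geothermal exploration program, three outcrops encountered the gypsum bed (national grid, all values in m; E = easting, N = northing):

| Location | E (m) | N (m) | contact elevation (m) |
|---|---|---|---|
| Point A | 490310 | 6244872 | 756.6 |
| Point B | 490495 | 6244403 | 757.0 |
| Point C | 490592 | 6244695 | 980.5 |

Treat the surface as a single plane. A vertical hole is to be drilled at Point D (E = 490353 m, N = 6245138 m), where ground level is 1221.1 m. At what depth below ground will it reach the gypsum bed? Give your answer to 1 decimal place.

Let the plane be z = a·E + b·N + c.
Point B−Point A: 185a − 469b = 0.4;  Point C−Point A: 282a − 177b = 223.9.
Solving gives a = 1.054518505, b = 0.415108579.
Then c = 756.6 − a·490310 − b·6244872 = −3108584.31.
At (490353, 6245138): z_contact = 517086.31 + 2592410.36 − 3108584.31 = 912.36 m.
Depth below ground = 1221.1 − 912.36 = 308.7 m.

308.7 m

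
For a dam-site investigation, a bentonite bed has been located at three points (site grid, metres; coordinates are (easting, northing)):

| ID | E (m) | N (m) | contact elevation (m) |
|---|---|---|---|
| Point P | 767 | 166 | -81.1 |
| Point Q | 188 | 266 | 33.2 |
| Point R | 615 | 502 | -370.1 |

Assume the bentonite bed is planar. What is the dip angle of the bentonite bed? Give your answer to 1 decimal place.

47.6°

Let the plane be z = a·E + b·N + c.
Point Q−Point P: −579a + 100b = 114.3;  Point R−Point P: −152a + 336b = −289.
Solving gives a = −0.37528, b = −1.02989.
Gradient magnitude |∇z| = √(a² + b²) = √(0.14084 + 1.06067) = 1.09613.
True dip = arctan(1.09613) = 47.6°, dipping toward NNE (azimuth ≈ 020°).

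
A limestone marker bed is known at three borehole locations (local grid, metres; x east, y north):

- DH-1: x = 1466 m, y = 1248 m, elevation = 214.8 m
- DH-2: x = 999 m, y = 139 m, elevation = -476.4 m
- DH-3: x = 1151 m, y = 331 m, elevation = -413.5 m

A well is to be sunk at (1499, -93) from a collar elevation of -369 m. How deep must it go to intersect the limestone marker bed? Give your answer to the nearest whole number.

Let the plane be z = a·x + b·y + c.
DH-2−DH-1: −467a − 1109b = −691.2;  DH-3−DH-1: −315a − 917b = −628.3.
Solving gives a = −0.79786, b = 0.95924.
Then c = 214.8 − a·1466 − b·1248 = 187.33.
At (1499, -93): z_contact = −1196.0 − 89.2 + 187.33 = -1097.9 m.
Depth below ground = -369 − (-1097.9) = 729 m.

729 m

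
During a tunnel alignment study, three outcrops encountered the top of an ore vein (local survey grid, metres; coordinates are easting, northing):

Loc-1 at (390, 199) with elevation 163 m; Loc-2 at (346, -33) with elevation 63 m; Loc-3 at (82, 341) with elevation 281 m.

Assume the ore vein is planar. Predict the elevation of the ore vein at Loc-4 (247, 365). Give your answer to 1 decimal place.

Two edge vectors: Loc-1→Loc-2 = (-44, -232, -100), Loc-1→Loc-3 = (-308, 142, 118).
Normal n = (Loc-1→Loc-2) × (Loc-1→Loc-3) = (-13176, 35992, -77704).
So ∂z/∂easting = −n_x/n_z = −0.16957 and ∂z/∂northing = −n_y/n_z = 0.46319.
Intercept c from Loc-1: 163 + 66.13 − 92.18 = 136.96.
At (247, 365): z = −41.9 + 169.1 + 136.96 = 264.1 m.

264.1 m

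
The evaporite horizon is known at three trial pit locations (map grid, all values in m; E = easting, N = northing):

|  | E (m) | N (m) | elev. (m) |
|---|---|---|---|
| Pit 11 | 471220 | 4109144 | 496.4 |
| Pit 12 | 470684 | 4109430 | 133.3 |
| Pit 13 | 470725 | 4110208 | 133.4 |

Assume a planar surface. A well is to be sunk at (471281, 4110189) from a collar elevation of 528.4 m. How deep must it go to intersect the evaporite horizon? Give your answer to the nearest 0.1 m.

Let the plane be z = a·E + b·N + c.
Pit 12−Pit 11: −536a + 286b = −363.1;  Pit 13−Pit 11: −495a + 1064b = −363.
Solving gives a = 0.658964300, b = −0.034598376.
Then c = 496.4 − a·471220 − b·4109144 = −167851.05.
At (471281, 4110189): z_contact = 310557.35 − 142205.86 − 167851.05 = 500.44 m.
Depth below ground = 528.4 − 500.44 = 28.0 m.

28.0 m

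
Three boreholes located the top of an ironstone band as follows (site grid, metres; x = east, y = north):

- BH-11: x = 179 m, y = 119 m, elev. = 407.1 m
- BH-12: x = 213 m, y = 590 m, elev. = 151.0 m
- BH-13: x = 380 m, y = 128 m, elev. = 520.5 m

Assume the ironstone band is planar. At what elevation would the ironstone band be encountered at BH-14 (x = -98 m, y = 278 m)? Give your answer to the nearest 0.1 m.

Two edge vectors: BH-11→BH-12 = (34, 471, -256.1), BH-11→BH-13 = (201, 9, 113.4).
Normal n = (BH-11→BH-12) × (BH-11→BH-13) = (55716.3, -55331.7, -94365).
So ∂z/∂x = −n_x/n_z = 0.59043 and ∂z/∂y = −n_y/n_z = −0.58636.
Intercept c from BH-11: 407.1 − 105.69 + 69.78 = 371.19.
At (-98, 278): z = −57.9 − 163.0 + 371.19 = 150.3 m.

150.3 m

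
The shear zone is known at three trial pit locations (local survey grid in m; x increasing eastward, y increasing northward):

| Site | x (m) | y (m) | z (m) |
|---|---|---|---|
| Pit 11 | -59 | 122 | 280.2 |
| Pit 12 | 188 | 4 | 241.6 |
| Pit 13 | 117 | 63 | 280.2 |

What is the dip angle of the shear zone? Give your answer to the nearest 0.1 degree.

Let the plane be z = a·x + b·y + c.
Pit 12−Pit 11: 247a − 118b = −38.6;  Pit 13−Pit 11: 176a − 59b = 0.
Solving gives a = 0.36762, b = 1.09663.
Gradient magnitude |∇z| = √(a² + b²) = √(0.13514 + 1.20259) = 1.15660.
True dip = arctan(1.15660) = 49.2°, dipping toward SSW (azimuth ≈ 199°).

49.2°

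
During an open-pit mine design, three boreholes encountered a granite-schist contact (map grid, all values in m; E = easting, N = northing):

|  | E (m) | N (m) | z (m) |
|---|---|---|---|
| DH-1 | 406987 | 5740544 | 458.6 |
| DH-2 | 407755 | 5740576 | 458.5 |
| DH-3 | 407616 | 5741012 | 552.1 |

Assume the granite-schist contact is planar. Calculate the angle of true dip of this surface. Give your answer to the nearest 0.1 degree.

12.0°

Two edge vectors: DH-1→DH-2 = (768, 32, -0.1), DH-1→DH-3 = (629, 468, 93.5).
Normal n = (DH-1→DH-2) × (DH-1→DH-3) = (3038.8, -71870.9, 339296).
So ∂z/∂E = −n_x/n_z = −0.00896 and ∂z/∂N = −n_y/n_z = 0.21182.
Gradient magnitude |∇z| = √(a² + b²) = √(0.00008 + 0.04487) = 0.21201.
True dip = arctan(0.21201) = 12.0°, dipping toward S (azimuth ≈ 178°).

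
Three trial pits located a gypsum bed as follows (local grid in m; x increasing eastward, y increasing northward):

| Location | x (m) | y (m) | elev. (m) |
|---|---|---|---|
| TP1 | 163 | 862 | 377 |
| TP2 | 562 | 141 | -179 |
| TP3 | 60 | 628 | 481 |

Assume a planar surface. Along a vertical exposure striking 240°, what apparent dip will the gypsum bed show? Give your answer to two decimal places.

Let the plane be z = a·x + b·y + c.
TP2−TP1: 399a − 721b = −556;  TP3−TP1: −103a − 234b = 104.
Solving gives a = −1.22346, b = 0.09409.
Unit vector along 240° is (sin 240°, cos 240°) = (-0.8660, -0.5000).
Slope in that direction = a·(-0.8660) + b·(-0.5000) = 1.01251.
Apparent dip = arctan|1.01251| = 45.36° (true dip is 50.8°, so apparent ≤ true as expected).

45.36°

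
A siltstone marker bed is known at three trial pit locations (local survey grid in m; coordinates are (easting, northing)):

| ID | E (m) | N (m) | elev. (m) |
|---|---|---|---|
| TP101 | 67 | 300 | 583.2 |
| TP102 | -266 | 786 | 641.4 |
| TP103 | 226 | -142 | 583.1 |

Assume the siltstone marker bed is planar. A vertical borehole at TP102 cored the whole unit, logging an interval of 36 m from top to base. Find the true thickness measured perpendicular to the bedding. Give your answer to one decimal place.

33.5 m

Let the plane be z = a·E + b·N + c.
TP102−TP101: −333a + 486b = 58.2;  TP103−TP101: 159a − 442b = −0.1.
Solving gives a = −0.36726, b = −0.13189.
|∇z| = √(a²+b²) = 0.39022, so dip δ = arctan(0.39022) = 21.32°.
True thickness = vertical thickness × cos δ = 36 × cos 21.32° = 33.5 m.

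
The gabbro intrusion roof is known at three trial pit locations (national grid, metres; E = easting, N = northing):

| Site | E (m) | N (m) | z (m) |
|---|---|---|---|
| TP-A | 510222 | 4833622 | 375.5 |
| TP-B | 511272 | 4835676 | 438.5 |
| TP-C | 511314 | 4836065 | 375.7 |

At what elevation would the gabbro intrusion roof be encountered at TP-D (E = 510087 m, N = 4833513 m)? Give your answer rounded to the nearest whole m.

334 m

Two edge vectors: TP-A→TP-B = (1050, 2054, 63), TP-A→TP-C = (1092, 2443, 0.2).
Normal n = (TP-A→TP-B) × (TP-A→TP-C) = (-153498.2, 68586, 322182).
So ∂z/∂E = −n_x/n_z = 0.47643320 and ∂z/∂N = −n_y/n_z = −0.21287968.
Intercept c from TP-A: 375.5 − 243086.70 + 1028979.89 = 786268.69.
At (510087, 4833513): z = 243022.4 − 1028956.7 + 786268.69 = 334.4 m.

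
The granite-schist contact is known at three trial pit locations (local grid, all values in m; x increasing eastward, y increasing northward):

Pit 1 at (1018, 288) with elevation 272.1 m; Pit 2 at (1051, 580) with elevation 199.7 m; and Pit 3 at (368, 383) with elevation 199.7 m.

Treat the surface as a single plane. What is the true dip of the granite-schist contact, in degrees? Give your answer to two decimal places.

Two edge vectors: Pit 1→Pit 2 = (33, 292, -72.4), Pit 1→Pit 3 = (-650, 95, -72.4).
Normal n = (Pit 1→Pit 2) × (Pit 1→Pit 3) = (-14262.8, 49449.2, 192935).
So ∂z/∂x = −n_x/n_z = 0.07393 and ∂z/∂y = −n_y/n_z = −0.25630.
Gradient magnitude |∇z| = √(a² + b²) = √(0.00546 + 0.06569) = 0.26675.
True dip = arctan(0.26675) = 14.94°, dipping toward NNW (azimuth ≈ 344°).

14.94°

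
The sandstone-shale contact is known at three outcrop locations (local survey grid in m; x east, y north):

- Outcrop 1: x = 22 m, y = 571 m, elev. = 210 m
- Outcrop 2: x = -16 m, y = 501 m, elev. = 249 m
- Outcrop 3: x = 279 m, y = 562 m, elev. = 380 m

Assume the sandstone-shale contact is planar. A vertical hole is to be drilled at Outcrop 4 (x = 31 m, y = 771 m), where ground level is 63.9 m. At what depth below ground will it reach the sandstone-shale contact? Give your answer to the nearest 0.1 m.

Two edge vectors: Outcrop 1→Outcrop 2 = (-38, -70, 39), Outcrop 1→Outcrop 3 = (257, -9, 170).
Normal n = (Outcrop 1→Outcrop 2) × (Outcrop 1→Outcrop 3) = (-11549, 16483, 18332).
So ∂z/∂x = −n_x/n_z = 0.62999 and ∂z/∂y = −n_y/n_z = −0.89914.
Intercept c from Outcrop 1: 210 − 13.86 + 513.41 = 709.55.
At (31, 771): z_contact = 19.53 − 693.24 + 709.55 = 35.84 m.
Depth below ground = 63.9 − 35.84 = 28.1 m.

28.1 m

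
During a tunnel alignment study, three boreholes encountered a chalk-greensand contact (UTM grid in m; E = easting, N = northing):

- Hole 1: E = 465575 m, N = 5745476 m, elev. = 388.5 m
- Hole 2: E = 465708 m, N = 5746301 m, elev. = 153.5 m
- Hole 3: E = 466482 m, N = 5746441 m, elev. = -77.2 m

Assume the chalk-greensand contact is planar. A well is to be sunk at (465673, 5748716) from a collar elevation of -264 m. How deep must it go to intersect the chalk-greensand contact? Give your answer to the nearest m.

163 m

Two edge vectors: Hole 1→Hole 2 = (133, 825, -235), Hole 1→Hole 3 = (907, 965, -465.7).
Normal n = (Hole 1→Hole 2) × (Hole 1→Hole 3) = (-157427.5, -151206.9, -619930).
So ∂z/∂E = −n_x/n_z = −0.25394399 and ∂z/∂N = −n_y/n_z = −0.24390963.
Intercept c from Hole 1: 388.5 + 118229.97 + 1401376.95 = 1519995.43.
At (465673, 5748716): z_contact = −118254.9 − 1402167.2 + 1519995.43 = -426.7 m.
Depth below ground = -264 − (-426.7) = 163 m.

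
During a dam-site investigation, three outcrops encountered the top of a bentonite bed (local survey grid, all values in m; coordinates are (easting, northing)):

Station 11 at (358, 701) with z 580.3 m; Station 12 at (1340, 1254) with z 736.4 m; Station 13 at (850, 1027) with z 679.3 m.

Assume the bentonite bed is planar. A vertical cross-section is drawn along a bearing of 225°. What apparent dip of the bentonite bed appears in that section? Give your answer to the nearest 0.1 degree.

Let the plane be z = a·E + b·N + c.
Station 12−Station 11: 982a + 553b = 156.1;  Station 13−Station 11: 492a + 326b = 99.
Solving gives a = −0.08029, b = 0.42485.
Unit vector along 225° is (sin 225°, cos 225°) = (-0.7071, -0.7071).
Slope in that direction = a·(-0.7071) + b·(-0.7071) = −0.24364.
Apparent dip = arctan|0.24364| = 13.7° (true dip is 23.4°, so apparent ≤ true as expected).

13.7°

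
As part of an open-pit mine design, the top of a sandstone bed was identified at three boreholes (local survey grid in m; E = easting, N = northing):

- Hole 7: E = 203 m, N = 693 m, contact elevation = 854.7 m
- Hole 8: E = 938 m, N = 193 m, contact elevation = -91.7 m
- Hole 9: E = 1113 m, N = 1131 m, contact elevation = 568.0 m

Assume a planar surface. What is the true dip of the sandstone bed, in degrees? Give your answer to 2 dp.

47.80°

Two edge vectors: Hole 7→Hole 8 = (735, -500, -946.4), Hole 7→Hole 9 = (910, 438, -286.7).
Normal n = (Hole 7→Hole 8) × (Hole 7→Hole 9) = (557873.2, -650499.5, 776930).
So ∂z/∂E = −n_x/n_z = −0.71805 and ∂z/∂N = −n_y/n_z = 0.83727.
Gradient magnitude |∇z| = √(a² + b²) = √(0.51559 + 0.70102) = 1.10300.
True dip = arctan(1.10300) = 47.80°, dipping toward SE (azimuth ≈ 139°).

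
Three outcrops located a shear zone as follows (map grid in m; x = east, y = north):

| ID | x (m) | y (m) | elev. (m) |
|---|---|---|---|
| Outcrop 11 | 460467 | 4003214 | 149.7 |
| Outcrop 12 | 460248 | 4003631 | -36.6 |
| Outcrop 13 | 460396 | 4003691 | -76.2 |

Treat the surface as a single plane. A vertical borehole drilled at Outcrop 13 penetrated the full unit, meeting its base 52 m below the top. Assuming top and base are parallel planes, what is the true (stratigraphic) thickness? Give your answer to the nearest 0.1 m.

Two edge vectors: Outcrop 11→Outcrop 12 = (-219, 417, -186.3), Outcrop 11→Outcrop 13 = (-71, 477, -225.9).
Normal n = (Outcrop 11→Outcrop 12) × (Outcrop 11→Outcrop 13) = (-5335.2, -36244.8, -74856).
So ∂z/∂x = −n_x/n_z = −0.07127 and ∂z/∂y = −n_y/n_z = −0.48419.
|∇z| = √(a²+b²) = 0.48941, so dip δ = arctan(0.48941) = 26.08°.
True thickness = vertical thickness × cos δ = 52 × cos 26.08° = 46.7 m.

46.7 m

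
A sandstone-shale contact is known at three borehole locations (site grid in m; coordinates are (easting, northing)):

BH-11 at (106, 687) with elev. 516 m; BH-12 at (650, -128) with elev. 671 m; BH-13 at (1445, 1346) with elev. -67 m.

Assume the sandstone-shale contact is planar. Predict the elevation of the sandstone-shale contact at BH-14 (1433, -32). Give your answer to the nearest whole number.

435 m

Two edge vectors: BH-11→BH-12 = (544, -815, 155), BH-11→BH-13 = (1339, 659, -583).
Normal n = (BH-11→BH-12) × (BH-11→BH-13) = (373000, 524697, 1449781).
So ∂z/∂E = −n_x/n_z = −0.25728 and ∂z/∂N = −n_y/n_z = −0.36191.
Intercept c from BH-11: 516 + 27.27 + 248.64 = 791.91.
At (1433, -32): z = −368.7 + 11.6 + 791.91 = 434.8 m.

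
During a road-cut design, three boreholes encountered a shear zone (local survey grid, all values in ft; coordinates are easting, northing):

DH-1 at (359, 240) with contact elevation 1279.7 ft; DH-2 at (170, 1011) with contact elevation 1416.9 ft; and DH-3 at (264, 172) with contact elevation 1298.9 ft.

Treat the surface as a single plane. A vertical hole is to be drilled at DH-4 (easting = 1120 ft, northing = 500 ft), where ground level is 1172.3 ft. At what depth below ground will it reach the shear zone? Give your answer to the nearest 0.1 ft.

77.5 ft

Let the plane be z = a·easting + b·northing + c.
DH-2−DH-1: −189a + 771b = 137.2;  DH-3−DH-1: −95a − 68b = 19.2.
Solving gives a = −0.280298, b = 0.109240.
Then c = 1279.7 − a·359 − b·240 = 1354.11.
At (1120, 500): z_contact = −313.93 + 54.62 + 1354.11 = 1094.80 ft.
Depth below ground = 1172.3 − 1094.80 = 77.5 ft.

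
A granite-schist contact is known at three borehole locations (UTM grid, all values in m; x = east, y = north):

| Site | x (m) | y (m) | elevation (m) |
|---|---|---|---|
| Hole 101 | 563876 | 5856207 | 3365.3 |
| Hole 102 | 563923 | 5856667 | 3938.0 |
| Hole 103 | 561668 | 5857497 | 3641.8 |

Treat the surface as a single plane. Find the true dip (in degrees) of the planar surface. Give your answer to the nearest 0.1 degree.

52.8°

Two edge vectors: Hole 101→Hole 102 = (47, 460, 572.7), Hole 101→Hole 103 = (-2208, 1290, 276.5).
Normal n = (Hole 101→Hole 102) × (Hole 101→Hole 103) = (-611593, -1277517.1, 1076310).
So ∂z/∂x = −n_x/n_z = 0.56823 and ∂z/∂y = −n_y/n_z = 1.18694.
Gradient magnitude |∇z| = √(a² + b²) = √(0.32289 + 1.40883) = 1.31595.
True dip = arctan(1.31595) = 52.8°, dipping toward SSW (azimuth ≈ 206°).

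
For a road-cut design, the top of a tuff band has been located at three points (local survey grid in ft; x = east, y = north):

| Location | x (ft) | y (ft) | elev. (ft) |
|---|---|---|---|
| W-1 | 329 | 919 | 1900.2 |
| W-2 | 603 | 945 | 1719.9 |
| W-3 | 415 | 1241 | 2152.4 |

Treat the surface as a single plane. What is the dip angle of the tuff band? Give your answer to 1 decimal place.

Two edge vectors: W-1→W-2 = (274, 26, -180.3), W-1→W-3 = (86, 322, 252.2).
Normal n = (W-1→W-2) × (W-1→W-3) = (64613.8, -84608.6, 85992).
So ∂z/∂x = −n_x/n_z = −0.75139 and ∂z/∂y = −n_y/n_z = 0.98391.
Gradient magnitude |∇z| = √(a² + b²) = √(0.56459 + 0.96808) = 1.23801.
True dip = arctan(1.23801) = 51.1°, dipping toward SE (azimuth ≈ 143°).

51.1°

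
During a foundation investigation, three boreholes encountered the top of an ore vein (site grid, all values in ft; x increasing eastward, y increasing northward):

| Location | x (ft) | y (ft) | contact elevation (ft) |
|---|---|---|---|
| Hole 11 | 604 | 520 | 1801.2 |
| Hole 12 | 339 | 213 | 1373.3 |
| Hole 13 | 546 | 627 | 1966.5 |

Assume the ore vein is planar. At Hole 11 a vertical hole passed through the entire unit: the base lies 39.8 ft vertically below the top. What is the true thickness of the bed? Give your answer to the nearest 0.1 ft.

Let the plane be z = a·x + b·y + c.
Hole 12−Hole 11: −265a − 307b = −427.9;  Hole 13−Hole 11: −58a + 107b = 165.3.
Solving gives a = −0.10749, b = 1.48659.
|∇z| = √(a²+b²) = 1.49048, so dip δ = arctan(1.49048) = 56.14°.
True thickness = vertical thickness × cos δ = 39.8 × cos 56.14° = 22.2 ft.

22.2 ft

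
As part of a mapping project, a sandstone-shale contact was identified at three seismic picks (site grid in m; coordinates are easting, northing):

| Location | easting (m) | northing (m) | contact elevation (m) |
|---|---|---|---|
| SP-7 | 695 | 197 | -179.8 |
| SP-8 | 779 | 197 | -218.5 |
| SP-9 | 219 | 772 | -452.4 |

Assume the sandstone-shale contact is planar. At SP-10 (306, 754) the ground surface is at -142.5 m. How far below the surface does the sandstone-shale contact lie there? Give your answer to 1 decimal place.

Let the plane be z = a·easting + b·northing + c.
SP-8−SP-7: 84a + 0b = −38.7;  SP-9−SP-7: −476a + 575b = −272.6.
Solving gives a = −0.46071, b = −0.85548.
Then c = -179.8 − a·695 − b·197 = 308.93.
At (306, 754): z_contact = −140.98 − 645.03 + 308.93 = -477.08 m.
Depth below ground = -142.5 − (-477.08) = 334.6 m.

334.6 m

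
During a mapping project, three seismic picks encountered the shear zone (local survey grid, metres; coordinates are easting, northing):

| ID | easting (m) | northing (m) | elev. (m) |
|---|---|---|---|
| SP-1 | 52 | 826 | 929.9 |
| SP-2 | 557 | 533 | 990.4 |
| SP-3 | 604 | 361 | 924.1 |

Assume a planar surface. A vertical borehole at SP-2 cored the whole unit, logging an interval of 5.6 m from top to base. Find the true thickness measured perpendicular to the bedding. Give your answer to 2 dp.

Two edge vectors: SP-1→SP-2 = (505, -293, 60.5), SP-1→SP-3 = (552, -465, -5.8).
Normal n = (SP-1→SP-2) × (SP-1→SP-3) = (29831.9, 36325, -73089).
So ∂z/∂easting = −n_x/n_z = 0.40816 and ∂z/∂northing = −n_y/n_z = 0.49700.
|∇z| = √(a²+b²) = 0.64312, so dip δ = arctan(0.64312) = 32.75°.
True thickness = vertical thickness × cos δ = 5.6 × cos 32.75° = 4.71 m.

4.71 m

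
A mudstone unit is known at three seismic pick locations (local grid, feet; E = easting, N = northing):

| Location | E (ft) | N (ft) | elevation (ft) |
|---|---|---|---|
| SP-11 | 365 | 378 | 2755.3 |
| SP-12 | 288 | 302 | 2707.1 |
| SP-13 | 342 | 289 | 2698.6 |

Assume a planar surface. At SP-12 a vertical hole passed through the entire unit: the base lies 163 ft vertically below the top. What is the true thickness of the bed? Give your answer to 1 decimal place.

137.4 ft

Two edge vectors: SP-11→SP-12 = (-77, -76, -48.2), SP-11→SP-13 = (-23, -89, -56.7).
Normal n = (SP-11→SP-12) × (SP-11→SP-13) = (19.4, -3257.3, 5105).
So ∂z/∂E = −n_x/n_z = −0.00380 and ∂z/∂N = −n_y/n_z = 0.63806.
|∇z| = √(a²+b²) = 0.63807, so dip δ = arctan(0.63807) = 32.54°.
True thickness = vertical thickness × cos δ = 163 × cos 32.54° = 137.4 ft.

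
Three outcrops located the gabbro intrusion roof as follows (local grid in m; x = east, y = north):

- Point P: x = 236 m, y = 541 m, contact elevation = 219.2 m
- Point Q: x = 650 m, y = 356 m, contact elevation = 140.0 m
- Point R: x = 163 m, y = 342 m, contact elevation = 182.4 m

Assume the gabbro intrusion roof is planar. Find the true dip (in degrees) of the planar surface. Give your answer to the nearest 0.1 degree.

13.4°

Let the plane be z = a·x + b·y + c.
Point Q−Point P: 414a − 185b = −79.2;  Point R−Point P: −73a − 199b = −36.8.
Solving gives a = −0.09336, b = 0.21917.
Gradient magnitude |∇z| = √(a² + b²) = √(0.00872 + 0.04804) = 0.23823.
True dip = arctan(0.23823) = 13.4°, dipping toward SSE (azimuth ≈ 157°).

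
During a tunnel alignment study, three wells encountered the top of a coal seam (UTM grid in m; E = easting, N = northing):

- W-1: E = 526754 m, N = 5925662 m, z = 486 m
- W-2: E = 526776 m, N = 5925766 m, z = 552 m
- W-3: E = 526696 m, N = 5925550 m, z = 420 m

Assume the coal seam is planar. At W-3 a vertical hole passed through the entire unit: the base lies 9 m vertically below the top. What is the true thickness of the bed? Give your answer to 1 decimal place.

7.4 m

Two edge vectors: W-1→W-2 = (22, 104, 66), W-1→W-3 = (-58, -112, -66).
Normal n = (W-1→W-2) × (W-1→W-3) = (528, -2376, 3568).
So ∂z/∂E = −n_x/n_z = −0.14798 and ∂z/∂N = −n_y/n_z = 0.66592.
|∇z| = √(a²+b²) = 0.68216, so dip δ = arctan(0.68216) = 34.30°.
True thickness = vertical thickness × cos δ = 9 × cos 34.30° = 7.4 m.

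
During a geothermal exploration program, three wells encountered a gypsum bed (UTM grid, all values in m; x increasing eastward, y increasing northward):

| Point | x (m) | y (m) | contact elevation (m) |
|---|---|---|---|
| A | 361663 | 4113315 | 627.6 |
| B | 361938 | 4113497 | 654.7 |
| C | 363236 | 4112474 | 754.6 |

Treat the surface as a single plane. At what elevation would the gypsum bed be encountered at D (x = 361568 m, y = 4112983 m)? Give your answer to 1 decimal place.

614.2 m

Two edge vectors: A→B = (275, 182, 27.1), A→C = (1573, -841, 127).
Normal n = (A→B) × (A→C) = (45905.1, 7703.3, -517561).
So ∂z/∂x = −n_x/n_z = 0.088695052 and ∂z/∂y = −n_y/n_z = 0.014883849.
Intercept c from A: 627.6 − 32077.72 − 61221.96 = −92672.08.
At (361568, 4112983): z = 32069.3 + 61217.0 − 92672.08 = 614.2 m.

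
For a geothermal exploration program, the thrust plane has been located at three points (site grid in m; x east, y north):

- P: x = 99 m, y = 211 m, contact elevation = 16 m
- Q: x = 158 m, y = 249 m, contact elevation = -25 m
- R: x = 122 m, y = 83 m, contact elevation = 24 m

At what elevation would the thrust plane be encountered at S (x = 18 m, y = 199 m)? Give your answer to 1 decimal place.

Two edge vectors: P→Q = (59, 38, -41), P→R = (23, -128, 8).
Normal n = (P→Q) × (P→R) = (-4944, -1415, -8426).
So ∂z/∂x = −n_x/n_z = −0.58676 and ∂z/∂y = −n_y/n_z = −0.16793.
Intercept c from P: 16 + 58.09 + 35.43 = 109.52.
At (18, 199): z = −10.6 − 33.4 + 109.52 = 65.5 m.

65.5 m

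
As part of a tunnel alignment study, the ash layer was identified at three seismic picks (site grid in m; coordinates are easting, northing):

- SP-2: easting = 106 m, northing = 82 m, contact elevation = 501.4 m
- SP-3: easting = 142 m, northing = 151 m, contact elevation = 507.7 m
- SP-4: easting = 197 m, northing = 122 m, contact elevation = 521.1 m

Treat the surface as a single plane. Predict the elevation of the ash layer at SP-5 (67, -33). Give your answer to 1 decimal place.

Let the plane be z = a·easting + b·northing + c.
SP-3−SP-2: 36a + 69b = 6.3;  SP-4−SP-2: 91a + 40b = 19.7.
Solving gives a = 0.22883, b = −0.02808.
Then c = 501.4 − a·106 − b·82 = 479.45.
At (67, -33): z = 15.3 + 0.9 + 479.45 = 495.7 m.

495.7 m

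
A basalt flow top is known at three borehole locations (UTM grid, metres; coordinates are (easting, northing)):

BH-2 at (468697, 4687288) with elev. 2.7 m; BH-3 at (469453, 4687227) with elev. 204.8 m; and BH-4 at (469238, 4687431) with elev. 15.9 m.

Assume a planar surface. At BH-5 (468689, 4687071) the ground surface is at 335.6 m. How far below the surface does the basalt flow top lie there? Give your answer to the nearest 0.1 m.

181.8 m

Let the plane be z = a·E + b·N + c.
BH-3−BH-2: 756a − 61b = 202.1;  BH-4−BH-2: 541a + 143b = 13.2.
Solving gives a = 0.210514567, b = −0.704114550.
Then c = 2.7 − a·468697 − b·4687288 = 3201722.83.
At (468689, 4687071): z_contact = 98665.86 − 3300234.89 + 3201722.83 = 153.81 m.
Depth below ground = 335.6 − 153.81 = 181.8 m.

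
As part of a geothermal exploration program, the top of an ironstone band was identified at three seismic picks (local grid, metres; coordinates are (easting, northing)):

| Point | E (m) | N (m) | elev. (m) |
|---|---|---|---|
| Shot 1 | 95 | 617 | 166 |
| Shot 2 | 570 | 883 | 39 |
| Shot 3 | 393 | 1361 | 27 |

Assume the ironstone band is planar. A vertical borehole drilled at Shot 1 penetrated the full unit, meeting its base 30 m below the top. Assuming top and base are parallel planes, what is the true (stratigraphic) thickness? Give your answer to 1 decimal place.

29.2 m

Two edge vectors: Shot 1→Shot 2 = (475, 266, -127), Shot 1→Shot 3 = (298, 744, -139).
Normal n = (Shot 1→Shot 2) × (Shot 1→Shot 3) = (57514, 28179, 274132).
So ∂z/∂E = −n_x/n_z = −0.20980 and ∂z/∂N = −n_y/n_z = −0.10279.
|∇z| = √(a²+b²) = 0.23363, so dip δ = arctan(0.23363) = 13.15°.
True thickness = vertical thickness × cos δ = 30 × cos 13.15° = 29.2 m.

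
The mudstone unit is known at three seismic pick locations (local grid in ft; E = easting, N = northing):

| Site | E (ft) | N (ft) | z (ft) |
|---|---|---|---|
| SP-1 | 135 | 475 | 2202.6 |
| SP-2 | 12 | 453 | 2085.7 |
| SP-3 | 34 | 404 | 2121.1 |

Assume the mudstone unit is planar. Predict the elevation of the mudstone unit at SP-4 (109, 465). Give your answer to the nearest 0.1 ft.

2179.4 ft

Two edge vectors: SP-1→SP-2 = (-123, -22, -116.9), SP-1→SP-3 = (-101, -71, -81.5).
Normal n = (SP-1→SP-2) × (SP-1→SP-3) = (-6506.9, 1782.4, 6511).
So ∂z/∂E = −n_x/n_z = 0.99937 and ∂z/∂N = −n_y/n_z = −0.27375.
Intercept c from SP-1: 2202.6 − 134.91 + 130.03 = 2197.72.
At (109, 465): z = 108.9 − 127.3 + 2197.72 = 2179.4 ft.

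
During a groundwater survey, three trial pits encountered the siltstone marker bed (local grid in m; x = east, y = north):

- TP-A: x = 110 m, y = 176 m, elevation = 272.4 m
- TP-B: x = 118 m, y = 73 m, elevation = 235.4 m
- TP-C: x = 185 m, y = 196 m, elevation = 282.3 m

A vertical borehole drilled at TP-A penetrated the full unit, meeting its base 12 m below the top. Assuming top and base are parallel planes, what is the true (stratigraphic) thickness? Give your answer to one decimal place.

11.3 m

Two edge vectors: TP-A→TP-B = (8, -103, -37), TP-A→TP-C = (75, 20, 9.9).
Normal n = (TP-A→TP-B) × (TP-A→TP-C) = (-279.7, -2854.2, 7885).
So ∂z/∂x = −n_x/n_z = 0.03547 and ∂z/∂y = −n_y/n_z = 0.36198.
|∇z| = √(a²+b²) = 0.36371, so dip δ = arctan(0.36371) = 19.99°.
True thickness = vertical thickness × cos δ = 12 × cos 19.99° = 11.3 m.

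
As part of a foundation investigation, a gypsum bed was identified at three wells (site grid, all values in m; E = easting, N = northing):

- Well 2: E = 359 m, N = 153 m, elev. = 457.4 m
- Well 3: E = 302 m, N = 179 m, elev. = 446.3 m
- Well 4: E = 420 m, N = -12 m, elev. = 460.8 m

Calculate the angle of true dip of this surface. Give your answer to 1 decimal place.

13.0°

Let the plane be z = a·E + b·N + c.
Well 3−Well 2: −57a + 26b = −11.1;  Well 4−Well 2: 61a − 165b = 3.4.
Solving gives a = 0.22293, b = 0.06181.
Gradient magnitude |∇z| = √(a² + b²) = √(0.04970 + 0.00382) = 0.23134.
True dip = arctan(0.23134) = 13.0°, dipping toward WSW (azimuth ≈ 255°).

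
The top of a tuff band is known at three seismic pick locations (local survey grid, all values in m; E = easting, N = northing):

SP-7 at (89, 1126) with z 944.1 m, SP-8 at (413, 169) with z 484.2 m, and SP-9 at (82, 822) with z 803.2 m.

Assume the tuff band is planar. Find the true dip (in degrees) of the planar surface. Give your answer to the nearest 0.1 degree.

25.0°

Two edge vectors: SP-7→SP-8 = (324, -957, -459.9), SP-7→SP-9 = (-7, -304, -140.9).
Normal n = (SP-7→SP-8) × (SP-7→SP-9) = (-4968.3, 48870.9, -105195).
So ∂z/∂E = −n_x/n_z = −0.04723 and ∂z/∂N = −n_y/n_z = 0.46457.
Gradient magnitude |∇z| = √(a² + b²) = √(0.00223 + 0.21583) = 0.46697.
True dip = arctan(0.46697) = 25.0°, dipping toward S (azimuth ≈ 174°).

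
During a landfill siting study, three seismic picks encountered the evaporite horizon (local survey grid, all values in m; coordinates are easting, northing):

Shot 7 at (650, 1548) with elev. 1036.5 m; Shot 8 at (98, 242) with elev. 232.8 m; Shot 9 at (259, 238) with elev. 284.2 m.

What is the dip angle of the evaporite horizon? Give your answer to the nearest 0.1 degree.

30.1°

Let the plane be z = a·easting + b·northing + c.
Shot 8−Shot 7: −552a − 1306b = −803.7;  Shot 9−Shot 7: −391a − 1310b = −752.3.
Solving gives a = 0.33107, b = 0.47546.
Gradient magnitude |∇z| = √(a² + b²) = √(0.10961 + 0.22606) = 0.57937.
True dip = arctan(0.57937) = 30.1°, dipping toward SW (azimuth ≈ 215°).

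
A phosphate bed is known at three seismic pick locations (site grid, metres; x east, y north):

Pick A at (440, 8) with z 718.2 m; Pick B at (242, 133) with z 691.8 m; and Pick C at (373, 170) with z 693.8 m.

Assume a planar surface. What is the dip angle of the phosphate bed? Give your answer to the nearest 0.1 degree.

Two edge vectors: Pick A→Pick B = (-198, 125, -26.4), Pick A→Pick C = (-67, 162, -24.4).
Normal n = (Pick A→Pick B) × (Pick A→Pick C) = (1226.8, -3062.4, -23701).
So ∂z/∂x = −n_x/n_z = 0.05176 and ∂z/∂y = −n_y/n_z = −0.12921.
Gradient magnitude |∇z| = √(a² + b²) = √(0.00268 + 0.01670) = 0.13919.
True dip = arctan(0.13919) = 7.9°, dipping toward NNW (azimuth ≈ 338°).

7.9°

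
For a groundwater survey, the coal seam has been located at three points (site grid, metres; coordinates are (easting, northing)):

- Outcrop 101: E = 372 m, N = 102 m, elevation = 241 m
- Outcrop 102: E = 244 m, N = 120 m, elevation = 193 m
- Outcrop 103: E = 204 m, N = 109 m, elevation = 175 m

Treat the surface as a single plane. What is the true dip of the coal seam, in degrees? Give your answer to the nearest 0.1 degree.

Let the plane be z = a·E + b·N + c.
Outcrop 102−Outcrop 101: −128a + 18b = −48;  Outcrop 103−Outcrop 101: −168a + 7b = −66.
Solving gives a = 0.40038, b = 0.18045.
Gradient magnitude |∇z| = √(a² + b²) = √(0.16030 + 0.03256) = 0.43916.
True dip = arctan(0.43916) = 23.7°, dipping toward WSW (azimuth ≈ 246°).

23.7°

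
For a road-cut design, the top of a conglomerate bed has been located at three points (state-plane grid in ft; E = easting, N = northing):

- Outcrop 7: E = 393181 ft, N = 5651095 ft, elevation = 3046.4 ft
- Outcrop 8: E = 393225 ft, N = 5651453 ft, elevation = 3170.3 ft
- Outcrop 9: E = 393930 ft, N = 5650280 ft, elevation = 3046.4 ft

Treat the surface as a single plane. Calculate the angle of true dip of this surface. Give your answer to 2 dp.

24.28°

Let the plane be z = a·E + b·N + c.
Outcrop 8−Outcrop 7: 44a + 358b = 123.9;  Outcrop 9−Outcrop 7: 749a − 815b = 0.
Solving gives a = 0.33216, b = 0.30526.
Gradient magnitude |∇z| = √(a² + b²) = √(0.11033 + 0.09319) = 0.45113.
True dip = arctan(0.45113) = 24.28°, dipping toward SW (azimuth ≈ 227°).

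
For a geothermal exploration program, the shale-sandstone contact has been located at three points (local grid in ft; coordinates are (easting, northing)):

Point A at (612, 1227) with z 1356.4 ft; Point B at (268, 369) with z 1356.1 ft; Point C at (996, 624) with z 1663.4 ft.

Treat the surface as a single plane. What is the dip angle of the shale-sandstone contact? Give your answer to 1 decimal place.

27.9°

Two edge vectors: Point A→Point B = (-344, -858, -0.3), Point A→Point C = (384, -603, 307).
Normal n = (Point A→Point B) × (Point A→Point C) = (-263586.9, 105492.8, 536904).
So ∂z/∂E = −n_x/n_z = 0.49094 and ∂z/∂N = −n_y/n_z = −0.19648.
Gradient magnitude |∇z| = √(a² + b²) = √(0.24102 + 0.03861) = 0.52880.
True dip = arctan(0.52880) = 27.9°, dipping toward WNW (azimuth ≈ 292°).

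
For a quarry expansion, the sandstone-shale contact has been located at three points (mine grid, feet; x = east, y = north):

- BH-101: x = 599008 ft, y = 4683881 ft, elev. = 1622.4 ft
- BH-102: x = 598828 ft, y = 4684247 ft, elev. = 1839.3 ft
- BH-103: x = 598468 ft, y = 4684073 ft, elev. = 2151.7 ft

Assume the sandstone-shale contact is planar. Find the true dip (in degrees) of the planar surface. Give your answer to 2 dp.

Two edge vectors: BH-101→BH-102 = (-180, 366, 216.9), BH-101→BH-103 = (-540, 192, 529.3).
Normal n = (BH-101→BH-102) × (BH-101→BH-103) = (152079, -21852, 163080).
So ∂z/∂x = −n_x/n_z = −0.93254 and ∂z/∂y = −n_y/n_z = 0.13400.
Gradient magnitude |∇z| = √(a² + b²) = √(0.86964 + 0.01795) = 0.94212.
True dip = arctan(0.94212) = 43.29°, dipping toward E (azimuth ≈ 098°).

43.29°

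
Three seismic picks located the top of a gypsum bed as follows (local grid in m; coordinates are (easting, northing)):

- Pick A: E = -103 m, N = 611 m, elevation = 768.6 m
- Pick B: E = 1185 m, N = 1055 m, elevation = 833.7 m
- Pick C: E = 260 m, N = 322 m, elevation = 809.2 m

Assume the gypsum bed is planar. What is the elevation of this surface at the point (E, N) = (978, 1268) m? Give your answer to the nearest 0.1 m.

Two edge vectors: Pick A→Pick B = (1288, 444, 65.1), Pick A→Pick C = (363, -289, 40.6).
Normal n = (Pick A→Pick B) × (Pick A→Pick C) = (36840.3, -28661.5, -533404).
So ∂z/∂E = −n_x/n_z = 0.069066 and ∂z/∂N = −n_y/n_z = −0.053733.
Intercept c from Pick A: 768.6 + 7.11 + 32.83 = 808.54.
At (978, 1268): z = 67.5 − 68.1 + 808.54 = 808.0 m.

808.0 m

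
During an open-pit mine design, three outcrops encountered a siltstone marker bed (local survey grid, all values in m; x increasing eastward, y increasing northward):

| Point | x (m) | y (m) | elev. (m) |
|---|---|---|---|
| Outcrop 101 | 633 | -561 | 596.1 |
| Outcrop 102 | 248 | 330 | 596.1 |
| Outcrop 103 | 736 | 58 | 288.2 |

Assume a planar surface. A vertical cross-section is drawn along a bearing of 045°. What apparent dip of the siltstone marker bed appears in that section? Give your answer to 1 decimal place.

Let the plane be z = a·x + b·y + c.
Outcrop 102−Outcrop 101: −385a + 891b = 0;  Outcrop 103−Outcrop 101: 103a + 619b = −307.9.
Solving gives a = −0.83111, b = −0.35912.
Unit vector along 045° is (sin 45°, cos 45°) = (0.7071, 0.7071).
Slope in that direction = a·(0.7071) + b·(0.7071) = −0.84162.
Apparent dip = arctan|0.84162| = 40.1° (true dip is 42.2°, so apparent ≤ true as expected).

40.1°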